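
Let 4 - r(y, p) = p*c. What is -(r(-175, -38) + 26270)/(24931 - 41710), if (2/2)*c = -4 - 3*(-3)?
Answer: 26464/16779 ≈ 1.5772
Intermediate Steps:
c = 5 (c = -4 - 3*(-3) = -4 + 9 = 5)
r(y, p) = 4 - 5*p (r(y, p) = 4 - p*5 = 4 - 5*p)
-(r(-175, -38) + 26270)/(24931 - 41710) = -((4 - 5*(-38)) + 26270)/(24931 - 41710) = -((4 + 190) + 26270)/(-16779) = -(194 + 26270)*(-1)/16779 = -26464*(-1)/16779 = -1*(-26464/16779) = 26464/16779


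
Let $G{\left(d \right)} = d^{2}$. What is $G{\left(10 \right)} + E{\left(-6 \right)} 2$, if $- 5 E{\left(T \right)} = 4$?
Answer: $\frac{492}{5} \approx 98.4$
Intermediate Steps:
$E{\left(T \right)} = - \frac{4}{5}$ ($E{\left(T \right)} = \left(- \frac{1}{5}\right) 4 = - \frac{4}{5}$)
$G{\left(10 \right)} + E{\left(-6 \right)} 2 = 10^{2} - \frac{8}{5} = 100 - \frac{8}{5} = \frac{492}{5}$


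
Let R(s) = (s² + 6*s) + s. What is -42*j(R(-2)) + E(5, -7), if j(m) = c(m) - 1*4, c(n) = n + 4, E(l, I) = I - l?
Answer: 408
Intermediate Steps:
R(s) = s² + 7*s
c(n) = 4 + n
j(m) = m (j(m) = (4 + m) - 1*4 = (4 + m) - 4 = m)
-42*j(R(-2)) + E(5, -7) = -(-84)*(7 - 2) + (-7 - 1*5) = -(-84)*5 + (-7 - 5) = -42*(-10) - 12 = 420 - 12 = 408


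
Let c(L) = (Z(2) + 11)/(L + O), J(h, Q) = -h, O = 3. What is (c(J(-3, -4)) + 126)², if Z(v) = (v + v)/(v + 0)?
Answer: 591361/36 ≈ 16427.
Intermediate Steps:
Z(v) = 2 (Z(v) = (2*v)/v = 2)
c(L) = 13/(3 + L) (c(L) = (2 + 11)/(L + 3) = 13/(3 + L))
(c(J(-3, -4)) + 126)² = (13/(3 - 1*(-3)) + 126)² = (13/(3 + 3) + 126)² = (13/6 + 126)² = (769/6)² = 591361/36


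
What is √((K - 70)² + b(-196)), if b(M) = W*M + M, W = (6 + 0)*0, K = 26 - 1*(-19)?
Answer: √429 ≈ 20.712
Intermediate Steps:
K = 45 (K = 26 + 19 = 45)
W = 0 (W = 6*0 = 0)
b(M) = M (b(M) = 0*M + M = 0 + M = M)
√((K - 70)² + b(-196)) = √((45 - 70)² - 196) = √((-25)² - 196) = √(625 - 196) = √429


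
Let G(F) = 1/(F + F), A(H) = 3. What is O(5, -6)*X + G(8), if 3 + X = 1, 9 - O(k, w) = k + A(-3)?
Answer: -31/16 ≈ -1.9375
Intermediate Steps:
O(k, w) = 6 - k (O(k, w) = 9 - (k + 3) = 9 - (3 + k) = 9 + (-3 - k) = 6 - k)
X = -2 (X = -3 + 1 = -2)
G(F) = 1/(2*F)
O(5, -6)*X + G(8) = (6 - 1*5)*(-2) + (1/2)/8 = (6 - 5)*(-2) + (1/2)*(1/8) = 1*(-2) + 1/16 = -2 + 1/16 = -31/16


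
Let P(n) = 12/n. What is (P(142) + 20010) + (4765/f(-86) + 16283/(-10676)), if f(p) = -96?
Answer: 363090827417/18191904 ≈ 19959.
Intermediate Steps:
(P(142) + 20010) + (4765/f(-86) + 16283/(-10676)) = (12/142 + 20010) + (4765/(-96) + 16283/(-10676)) = (12*(1/142) + 20010) + (4765*(-1/96) + 16283*(-1/10676)) = (6/71 + 20010) + (-4765/96 - 16283/10676) = 1420716/71 - 13108577/256224 = 363090827417/18191904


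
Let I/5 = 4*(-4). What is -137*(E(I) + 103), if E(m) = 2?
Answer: -14385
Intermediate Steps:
I = -80 (I = 5*(4*(-4)) = 5*(-16) = -80)
-137*(E(I) + 103) = -137*(2 + 103) = -137*105 = -14385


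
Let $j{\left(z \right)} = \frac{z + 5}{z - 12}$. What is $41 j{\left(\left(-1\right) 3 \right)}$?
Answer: $- \frac{82}{15} \approx -5.4667$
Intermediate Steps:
$j{\left(z \right)} = \frac{5 + z}{-12 + z}$
$41 j{\left(\left(-1\right) 3 \right)} = 41 \frac{5 - 3}{-12 - 3} = 41 \frac{1}{-15} \cdot 2 = 41 \left(\left(- \frac{1}{15}\right) 2\right) = 41 \left(- \frac{2}{15}\right) = - \frac{82}{15}$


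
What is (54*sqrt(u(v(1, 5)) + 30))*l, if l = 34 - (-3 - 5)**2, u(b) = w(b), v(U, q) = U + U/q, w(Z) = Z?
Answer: -648*sqrt(195) ≈ -9048.8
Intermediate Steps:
u(b) = b
l = -30 (l = 34 - 1*(-8)**2 = 34 - 1*64 = 34 - 64 = -30)
(54*sqrt(u(v(1, 5)) + 30))*l = (54*sqrt((1 + 1/5) + 30))*(-30) = (54*sqrt(6/5 + 30))*(-30) = (54*sqrt(156/5))*(-30) = (54*(2*sqrt(195)/5))*(-30) = (108*sqrt(195)/5)*(-30) = -648*sqrt(195)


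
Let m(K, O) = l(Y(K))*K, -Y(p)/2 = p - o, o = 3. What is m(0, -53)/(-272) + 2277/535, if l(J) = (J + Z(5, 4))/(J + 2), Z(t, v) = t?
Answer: 2277/535 ≈ 4.2561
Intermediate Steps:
Y(p) = 6 - 2*p (Y(p) = -2*(p - 1*3) = -2*(p - 3) = -2*(-3 + p) = 6 - 2*p)
l(J) = (5 + J)/(2 + J) (l(J) = (J + 5)/(J + 2) = (5 + J)/(2 + J))
m(K, O) = K*(11 - 2*K)/(8 - 2*K) (m(K, O) = ((5 + (6 - 2*K))/(2 + (6 - 2*K)))*K = ((11 - 2*K)/(8 - 2*K))*K = K*(11 - 2*K)/(8 - 2*K))
m(0, -53)/(-272) + 2277/535 = ((½)*0*(-11 + 2*0)/(-4 + 0))/(-272) + 2277/535 = ((½)*0*(-11 + 0)/(-4))*(-1/272) + 2277*(1/535) = ((½)*0*(-¼)*(-11))*(-1/272) + 2277/535 = 0*(-1/272) + 2277/535 = 0 + 2277/535 = 2277/535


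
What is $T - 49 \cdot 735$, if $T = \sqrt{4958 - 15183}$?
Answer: $-36015 + 5 i \sqrt{409} \approx -36015.0 + 101.12 i$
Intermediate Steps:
$T = 5 i \sqrt{409}$ ($T = \sqrt{-10225} = 5 i \sqrt{409} \approx 101.12 i$)
$T - 49 \cdot 735 = 5 i \sqrt{409} - 49 \cdot 735 = 5 i \sqrt{409} - 36015 = -36015 + 5 i \sqrt{409}$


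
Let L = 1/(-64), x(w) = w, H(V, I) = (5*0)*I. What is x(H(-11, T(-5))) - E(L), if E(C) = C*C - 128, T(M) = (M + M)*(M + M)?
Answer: 524287/4096 ≈ 128.00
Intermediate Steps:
T(M) = 4*M² (T(M) = (2*M)*(2*M) = 4*M²)
H(V, I) = 0 (H(V, I) = 0*I = 0)
L = -1/64 ≈ -0.015625
E(C) = -128 + C² (E(C) = C² - 128 = -128 + C²)
x(H(-11, T(-5))) - E(L) = 0 - (-128 + (-1/64)²) = 0 - (-128 + 1/4096) = 0 - 1*(-524287/4096) = 0 + 524287/4096 = 524287/4096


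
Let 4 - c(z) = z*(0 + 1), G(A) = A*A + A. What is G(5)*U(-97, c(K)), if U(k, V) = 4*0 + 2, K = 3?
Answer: 60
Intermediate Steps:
G(A) = A + A² (G(A) = A² + A = A + A²)
c(z) = 4 - z (c(z) = 4 - z*(0 + 1) = 4 - z)
U(k, V) = 2 (U(k, V) = 0 + 2 = 2)
G(5)*U(-97, c(K)) = (5*(1 + 5))*2 = (5*6)*2 = 30*2 = 60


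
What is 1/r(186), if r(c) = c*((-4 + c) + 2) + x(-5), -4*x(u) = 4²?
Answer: 1/34220 ≈ 2.9223e-5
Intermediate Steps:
x(u) = -4 (x(u) = -¼*4² = -¼*16 = -4)
r(c) = -4 + c*(-2 + c) (r(c) = c*((-4 + c) + 2) - 4 = c*(-2 + c) - 4 = -4 + c*(-2 + c))
1/r(186) = 1/(-4 + 186² - 2*186) = 1/(-4 + 34596 - 372) = 1/34220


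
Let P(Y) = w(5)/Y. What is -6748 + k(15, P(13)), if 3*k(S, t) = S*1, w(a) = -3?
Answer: -6743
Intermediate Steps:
P(Y) = -3/Y
k(S, t) = S/3 (k(S, t) = (S*1)/3 = S/3)
-6748 + k(15, P(13)) = -6748 + (1/3)*15 = -6748 + 5 = -6743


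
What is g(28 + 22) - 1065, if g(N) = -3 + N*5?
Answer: -818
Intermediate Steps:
g(N) = -3 + 5*N
g(28 + 22) - 1065 = (-3 + 5*(28 + 22)) - 1065 = (-3 + 5*50) - 1065 = (-3 + 250) - 1065 = 247 - 1065 = -818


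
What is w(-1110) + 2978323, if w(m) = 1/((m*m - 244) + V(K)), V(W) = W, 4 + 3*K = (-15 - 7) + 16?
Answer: 11006565389237/3695558 ≈ 2.9783e+6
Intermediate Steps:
K = -10/3 (K = -4/3 + ((-15 - 7) + 16)/3 = -4/3 + (-22 + 16)/3 = -4/3 + (1/3)*(-6) = -4/3 - 2 = -10/3 ≈ -3.3333)
w(m) = 1/(-742/3 + m**2) (w(m) = 1/((m*m - 244) - 10/3) = 1/((m**2 - 244) - 10/3) = 1/((-244 + m**2) - 10/3) = 1/(-742/3 + m**2))
w(-1110) + 2978323 = 3/(-742 + 3*(-1110)**2) + 2978323 = 3/(-742 + 3*1232100) + 2978323 = 3/(-742 + 3696300) + 2978323 = 3/3695558 + 2978323 = 11006565389237/3695558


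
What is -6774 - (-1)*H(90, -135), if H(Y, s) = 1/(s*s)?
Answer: -123456149/18225 ≈ -6774.0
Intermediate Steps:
H(Y, s) = s⁻² (H(Y, s) = 1/(s²) = s⁻²)
-6774 - (-1)*H(90, -135) = -6774 - (-1)/(-135)² = -6774 - (-1)/18225 = -6774 - 1*(-1/18225) = -6774 + 1/18225 = -123456149/18225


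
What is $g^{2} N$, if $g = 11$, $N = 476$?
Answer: $57596$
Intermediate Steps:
$g^{2} N = 11^{2} \cdot 476 = 121 \cdot 476 = 57596$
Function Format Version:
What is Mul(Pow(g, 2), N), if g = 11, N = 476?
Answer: 57596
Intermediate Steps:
Mul(Pow(g, 2), N) = Mul(Pow(11, 2), 476) = Mul(121, 476) = 57596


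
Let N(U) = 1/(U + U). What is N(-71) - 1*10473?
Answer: -1487167/142 ≈ -10473.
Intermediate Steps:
N(U) = 1/(2*U)
N(-71) - 1*10473 = (½)/(-71) - 1*10473 = (½)*(-1/71) - 10473 = -1/142 - 10473 = -1487167/142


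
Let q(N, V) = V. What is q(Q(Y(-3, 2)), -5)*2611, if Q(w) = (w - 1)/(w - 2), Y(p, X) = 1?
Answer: -13055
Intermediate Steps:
Q(w) = (-1 + w)/(-2 + w)
q(Q(Y(-3, 2)), -5)*2611 = -5*2611 = -13055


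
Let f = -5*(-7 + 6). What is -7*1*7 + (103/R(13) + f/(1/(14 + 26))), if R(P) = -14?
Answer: 2011/14 ≈ 143.64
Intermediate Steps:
f = 5 (f = -5*(-1) = 5)
-7*1*7 + (103/R(13) + f/(1/(14 + 26))) = -7*1*7 + (103/(-14) + 5/(1/(14 + 26))) = -7*7 + (103*(-1/14) + 5/(1/40)) = -49 + (-103/14 + 5/(1/40)) = -49 + (-103/14 + 5*40) = -49 + (-103/14 + 200) = -49 + 2697/14 = 2011/14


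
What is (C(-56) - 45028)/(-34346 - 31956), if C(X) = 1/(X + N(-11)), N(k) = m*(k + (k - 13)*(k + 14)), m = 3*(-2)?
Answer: 19902375/29305484 ≈ 0.67913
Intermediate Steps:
m = -6
N(k) = -6*k - 6*(-13 + k)*(14 + k) (N(k) = -6*(k + (k - 13)*(k + 14)) = -6*(k + (-13 + k)*(14 + k)) = -6*k - 6*(-13 + k)*(14 + k))
C(X) = 1/(498 + X) (C(X) = 1/(X + (1092 - 12*(-11) - 6*(-11)**2)) = 1/(X + (1092 + 132 - 6*121)) = 1/(X + (1092 + 132 - 726)) = 1/(X + 498) = 1/(498 + X))
(C(-56) - 45028)/(-34346 - 31956) = (1/(498 - 56) - 45028)/(-34346 - 31956) = (1/442 - 45028)/(-66302) = (1/442 - 45028)*(-1/66302) = -19902375/442*(-1/66302) = 19902375/29305484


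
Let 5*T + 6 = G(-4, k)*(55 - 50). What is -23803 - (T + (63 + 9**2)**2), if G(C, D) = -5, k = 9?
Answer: -222664/5 ≈ -44533.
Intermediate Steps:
T = -31/5 (T = -6/5 + (-5*(55 - 50))/5 = -6/5 + (-5*5)/5 = -6/5 + (1/5)*(-25) = -6/5 - 5 = -31/5 ≈ -6.2000)
-23803 - (T + (63 + 9**2)**2) = -23803 - (-31/5 + (63 + 9**2)**2) = -23803 - (-31/5 + (63 + 81)**2) = -23803 - (-31/5 + 144**2) = -23803 - (-31/5 + 20736) = -23803 - 1*103649/5 = -23803 - 103649/5 = -222664/5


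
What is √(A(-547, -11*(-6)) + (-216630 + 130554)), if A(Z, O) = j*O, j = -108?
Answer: 6*I*√2589 ≈ 305.29*I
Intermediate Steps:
A(Z, O) = -108*O
√(A(-547, -11*(-6)) + (-216630 + 130554)) = √(-(-1188)*(-6) + (-216630 + 130554)) = √(-108*66 - 86076) = √(-7128 - 86076) = √(-93204) = 6*I*√2589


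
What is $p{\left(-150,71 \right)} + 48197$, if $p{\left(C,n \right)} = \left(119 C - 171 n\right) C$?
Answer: $4546847$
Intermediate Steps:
$p{\left(C,n \right)} = C \left(- 171 n + 119 C\right)$ ($p{\left(C,n \right)} = \left(- 171 n + 119 C\right) C = C \left(- 171 n + 119 C\right)$)
$p{\left(-150,71 \right)} + 48197 = - 150 \left(\left(-171\right) 71 + 119 \left(-150\right)\right) + 48197 = - 150 \left(-12141 - 17850\right) + 48197 = \left(-150\right) \left(-29991\right) + 48197 = 4498650 + 48197 = 4546847$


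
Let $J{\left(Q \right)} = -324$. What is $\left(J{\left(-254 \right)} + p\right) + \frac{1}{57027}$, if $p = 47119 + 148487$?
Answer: $\frac{11136346615}{57027} \approx 1.9528 \cdot 10^{5}$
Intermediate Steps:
$p = 195606$
$\left(J{\left(-254 \right)} + p\right) + \frac{1}{57027} = \left(-324 + 195606\right) + \frac{1}{57027} = 195282 + \frac{1}{57027} = \frac{11136346615}{57027}$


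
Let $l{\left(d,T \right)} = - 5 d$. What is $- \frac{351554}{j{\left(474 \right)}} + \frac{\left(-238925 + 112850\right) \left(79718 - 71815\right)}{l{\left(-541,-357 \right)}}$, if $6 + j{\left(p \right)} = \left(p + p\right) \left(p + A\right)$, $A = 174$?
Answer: $- \frac{61206949457962}{166167609} \approx -3.6834 \cdot 10^{5}$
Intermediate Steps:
$j{\left(p \right)} = -6 + 2 p \left(174 + p\right)$ ($j{\left(p \right)} = -6 + \left(p + p\right) \left(p + 174\right) = -6 + 2 p \left(174 + p\right)$)
$- \frac{351554}{j{\left(474 \right)}} + \frac{\left(-238925 + 112850\right) \left(79718 - 71815\right)}{l{\left(-541,-357 \right)}} = - \frac{351554}{-6 + 2 \cdot 474^{2} + 348 \cdot 474} + \frac{\left(-238925 + 112850\right) \left(79718 - 71815\right)}{\left(-5\right) \left(-541\right)} = - \frac{351554}{-6 + 2 \cdot 224676 + 164952} + \frac{\left(-126075\right) 7903}{2705} = - \frac{351554}{-6 + 449352 + 164952} - \frac{199274145}{541} = - \frac{351554}{614298} - \frac{199274145}{541} = \left(-351554\right) \frac{1}{614298} - \frac{199274145}{541} = - \frac{175777}{307149} - \frac{199274145}{541} = - \frac{61206949457962}{166167609}$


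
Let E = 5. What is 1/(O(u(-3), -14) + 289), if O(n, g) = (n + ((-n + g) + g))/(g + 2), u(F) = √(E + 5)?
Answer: 3/874 ≈ 0.0034325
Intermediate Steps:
u(F) = √10 (u(F) = √(5 + 5) = √10)
O(n, g) = 2*g/(2 + g) (O(n, g) = (n + ((g - n) + g))/(2 + g) = (n + (-n + 2*g))/(2 + g) = (2*g)/(2 + g) = 2*g/(2 + g))
1/(O(u(-3), -14) + 289) = 1/(2*(-14)/(2 - 14) + 289) = 1/(2*(-14)/(-12) + 289) = 1/(2*(-14)*(-1/12) + 289) = 1/(7/3 + 289) = 1/(874/3) = 3/874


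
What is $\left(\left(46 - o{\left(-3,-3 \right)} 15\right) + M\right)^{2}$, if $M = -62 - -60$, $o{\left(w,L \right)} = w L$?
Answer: $8281$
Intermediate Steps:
$o{\left(w,L \right)} = L w$
$M = -2$ ($M = -62 + 60 = -2$)
$\left(\left(46 - o{\left(-3,-3 \right)} 15\right) + M\right)^{2} = \left(\left(46 - \left(-3\right) \left(-3\right) 15\right) - 2\right)^{2} = \left(\left(46 - 9 \cdot 15\right) - 2\right)^{2} = \left(\left(46 - 135\right) - 2\right)^{2} = \left(-89 - 2\right)^{2} = \left(-91\right)^{2} = 8281$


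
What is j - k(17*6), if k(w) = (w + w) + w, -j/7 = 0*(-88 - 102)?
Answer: -306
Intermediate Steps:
j = 0 (j = -0*(-88 - 102) = -0*(-190) = -7*0 = 0)
k(w) = 3*w (k(w) = 2*w + w = 3*w)
j - k(17*6) = 0 - 3*17*6 = 0 - 3*102 = 0 - 1*306 = 0 - 306 = -306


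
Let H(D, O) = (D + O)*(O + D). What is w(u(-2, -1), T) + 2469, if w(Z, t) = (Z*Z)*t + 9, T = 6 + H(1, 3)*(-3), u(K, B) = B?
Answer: 2436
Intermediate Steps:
H(D, O) = (D + O)² (H(D, O) = (D + O)*(D + O) = (D + O)²)
T = -42 (T = 6 + (1 + 3)²*(-3) = 6 + 4²*(-3) = 6 + 16*(-3) = 6 - 48 = -42)
w(Z, t) = 9 + t*Z² (w(Z, t) = Z²*t + 9 = t*Z² + 9 = 9 + t*Z²)
w(u(-2, -1), T) + 2469 = (9 - 42*(-1)²) + 2469 = (9 - 42*1) + 2469 = (9 - 42) + 2469 = -33 + 2469 = 2436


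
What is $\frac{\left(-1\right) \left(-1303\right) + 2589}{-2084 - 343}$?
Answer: $- \frac{3892}{2427} \approx -1.6036$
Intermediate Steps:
$\frac{\left(-1\right) \left(-1303\right) + 2589}{-2084 - 343} = \frac{1303 + 2589}{-2427} = 3892 \left(- \frac{1}{2427}\right) = - \frac{3892}{2427}$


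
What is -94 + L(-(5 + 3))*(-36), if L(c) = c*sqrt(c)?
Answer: -94 + 576*I*sqrt(2) ≈ -94.0 + 814.59*I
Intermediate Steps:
L(c) = c**(3/2)
-94 + L(-(5 + 3))*(-36) = -94 + (-(5 + 3))**(3/2)*(-36) = -94 + (-1*8)**(3/2)*(-36) = -94 + (-8)**(3/2)*(-36) = -94 - 16*I*sqrt(2)*(-36) = -94 + 576*I*sqrt(2)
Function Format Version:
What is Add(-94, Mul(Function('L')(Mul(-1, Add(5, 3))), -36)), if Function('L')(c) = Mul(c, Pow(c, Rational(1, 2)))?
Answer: Add(-94, Mul(576, I, Pow(2, Rational(1, 2)))) ≈ Add(-94.000, Mul(814.59, I))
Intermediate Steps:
Function('L')(c) = Pow(c, Rational(3, 2))
Add(-94, Mul(Function('L')(Mul(-1, Add(5, 3))), -36)) = Add(-94, Mul(Pow(Mul(-1, Add(5, 3)), Rational(3, 2)), -36)) = Add(-94, Mul(Pow(Mul(-1, 8), Rational(3, 2)), -36)) = Add(-94, Mul(Pow(-8, Rational(3, 2)), -36)) = Add(-94, Mul(Mul(-16, I, Pow(2, Rational(1, 2))), -36)) = Add(-94, Mul(576, I, Pow(2, Rational(1, 2))))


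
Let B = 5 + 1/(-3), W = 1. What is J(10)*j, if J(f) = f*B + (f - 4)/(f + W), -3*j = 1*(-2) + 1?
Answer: 1558/99 ≈ 15.737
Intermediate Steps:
B = 14/3 (B = 5 + 1*(-⅓) = 5 - ⅓ = 14/3 ≈ 4.6667)
j = ⅓ (j = -(1*(-2) + 1)/3 = -(-2 + 1)/3 = -⅓*(-1) = ⅓ ≈ 0.33333)
J(f) = 14*f/3 + (-4 + f)/(1 + f) (J(f) = f*(14/3) + (f - 4)/(f + 1) = 14*f/3 + (-4 + f)/(1 + f))
J(10)*j = ((-12 + 14*10² + 17*10)/(3*(1 + 10)))*(⅓) = ((⅓)*(-12 + 14*100 + 170)/11)*(⅓) = ((⅓)*(1/11)*(-12 + 1400 + 170))*(⅓) = ((⅓)*(1/11)*1558)*(⅓) = (1558/33)*(⅓) = 1558/99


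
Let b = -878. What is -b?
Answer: 878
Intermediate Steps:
-b = -1*(-878) = 878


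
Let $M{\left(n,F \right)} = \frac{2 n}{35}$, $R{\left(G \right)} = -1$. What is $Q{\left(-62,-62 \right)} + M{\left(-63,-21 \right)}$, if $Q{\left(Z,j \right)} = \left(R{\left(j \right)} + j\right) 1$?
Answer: $- \frac{333}{5} \approx -66.6$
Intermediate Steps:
$M{\left(n,F \right)} = \frac{2 n}{35}$ ($M{\left(n,F \right)} = 2 n \frac{1}{35} = \frac{2 n}{35}$)
$Q{\left(Z,j \right)} = -1 + j$ ($Q{\left(Z,j \right)} = \left(-1 + j\right) 1 = -1 + j$)
$Q{\left(-62,-62 \right)} + M{\left(-63,-21 \right)} = \left(-1 - 62\right) + \frac{2}{35} \left(-63\right) = -63 - \frac{18}{5} = - \frac{333}{5}$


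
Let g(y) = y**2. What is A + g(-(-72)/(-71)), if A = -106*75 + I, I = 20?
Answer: -39969946/5041 ≈ -7929.0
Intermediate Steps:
A = -7930 (A = -106*75 + 20 = -7950 + 20 = -7930)
A + g(-(-72)/(-71)) = -7930 + (-(-72)/(-71))**2 = -7930 + (-(-72)*(-1)/71)**2 = -7930 + (-1*72/71)**2 = -7930 + (-72/71)**2 = -7930 + 5184/5041 = -39969946/5041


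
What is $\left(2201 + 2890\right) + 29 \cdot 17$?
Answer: $5584$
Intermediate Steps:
$\left(2201 + 2890\right) + 29 \cdot 17 = 5091 + 493 = 5584$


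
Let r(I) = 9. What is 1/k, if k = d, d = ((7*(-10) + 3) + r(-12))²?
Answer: 1/3364 ≈ 0.00029727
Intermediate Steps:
d = 3364 (d = ((7*(-10) + 3) + 9)² = ((-70 + 3) + 9)² = (-67 + 9)² = (-58)² = 3364)
k = 3364
1/k = 1/3364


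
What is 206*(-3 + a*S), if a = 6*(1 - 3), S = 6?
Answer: -15450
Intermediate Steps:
a = -12 (a = 6*(-2) = -12)
206*(-3 + a*S) = 206*(-3 - 12*6) = 206*(-3 - 72) = 206*(-75) = -15450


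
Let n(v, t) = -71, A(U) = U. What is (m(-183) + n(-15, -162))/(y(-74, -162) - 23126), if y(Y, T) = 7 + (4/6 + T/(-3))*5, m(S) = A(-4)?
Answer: 225/68537 ≈ 0.0032829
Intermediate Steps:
m(S) = -4
y(Y, T) = 31/3 - 5*T/3 (y(Y, T) = 7 + (4*(1/6) + T*(-1/3))*5 = 7 + (2/3 - T/3)*5 = 7 + (10/3 - 5*T/3) = 31/3 - 5*T/3)
(m(-183) + n(-15, -162))/(y(-74, -162) - 23126) = (-4 - 71)/((31/3 - 5/3*(-162)) - 23126) = -75/((31/3 + 270) - 23126) = -75/(841/3 - 23126) = -75/(-68537/3) = -75*(-3/68537) = 225/68537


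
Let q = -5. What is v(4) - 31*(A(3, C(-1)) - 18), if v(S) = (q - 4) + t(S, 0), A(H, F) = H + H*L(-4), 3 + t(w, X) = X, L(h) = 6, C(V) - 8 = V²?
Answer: -105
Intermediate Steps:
C(V) = 8 + V²
t(w, X) = -3 + X
A(H, F) = 7*H (A(H, F) = H + H*6 = H + 6*H = 7*H)
v(S) = -12 (v(S) = (-5 - 4) + (-3 + 0) = -9 - 3 = -12)
v(4) - 31*(A(3, C(-1)) - 18) = -12 - 31*(7*3 - 18) = -12 - 31*(21 - 18) = -12 - 31*3 = -12 - 93 = -105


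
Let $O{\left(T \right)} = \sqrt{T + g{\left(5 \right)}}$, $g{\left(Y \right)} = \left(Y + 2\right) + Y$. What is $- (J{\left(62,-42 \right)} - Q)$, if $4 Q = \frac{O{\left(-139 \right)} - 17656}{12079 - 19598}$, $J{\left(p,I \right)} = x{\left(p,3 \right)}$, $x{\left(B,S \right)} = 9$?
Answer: $- \frac{63257}{7519} - \frac{i \sqrt{127}}{30076} \approx -8.4129 - 0.0003747 i$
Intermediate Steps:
$g{\left(Y \right)} = 2 + 2 Y$ ($g{\left(Y \right)} = \left(2 + Y\right) + Y = 2 + 2 Y$)
$J{\left(p,I \right)} = 9$
$O{\left(T \right)} = \sqrt{12 + T}$ ($O{\left(T \right)} = \sqrt{T + \left(2 + 2 \cdot 5\right)} = \sqrt{T + \left(2 + 10\right)} = \sqrt{T + 12} = \sqrt{12 + T}$)
$Q = \frac{4414}{7519} - \frac{i \sqrt{127}}{30076}$ ($Q = \frac{\left(\sqrt{12 - 139} - 17656\right) \frac{1}{12079 - 19598}}{4} = \frac{\left(\sqrt{-127} - 17656\right) \frac{1}{-7519}}{4} = \frac{\left(i \sqrt{127} - 17656\right) \left(- \frac{1}{7519}\right)}{4} = \frac{\left(-17656 + i \sqrt{127}\right) \left(- \frac{1}{7519}\right)}{4} = \frac{\frac{17656}{7519} - \frac{i \sqrt{127}}{7519}}{4} = \frac{4414}{7519} - \frac{i \sqrt{127}}{30076} \approx 0.58705 - 0.0003747 i$)
$- (J{\left(62,-42 \right)} - Q) = - (9 - \left(\frac{4414}{7519} - \frac{i \sqrt{127}}{30076}\right)) = - (\frac{63257}{7519} + \frac{i \sqrt{127}}{30076}) = - \frac{63257}{7519} - \frac{i \sqrt{127}}{30076}$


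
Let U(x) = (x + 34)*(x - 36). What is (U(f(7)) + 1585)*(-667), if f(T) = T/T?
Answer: -240120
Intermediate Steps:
f(T) = 1
U(x) = (-36 + x)*(34 + x) (U(x) = (34 + x)*(-36 + x) = (-36 + x)*(34 + x))
(U(f(7)) + 1585)*(-667) = ((-1224 + 1² - 2*1) + 1585)*(-667) = ((-1224 + 1 - 2) + 1585)*(-667) = (-1225 + 1585)*(-667) = 360*(-667) = -240120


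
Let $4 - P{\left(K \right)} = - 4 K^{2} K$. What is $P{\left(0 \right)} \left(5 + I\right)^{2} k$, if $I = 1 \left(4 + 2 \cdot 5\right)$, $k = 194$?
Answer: $280136$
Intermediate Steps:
$P{\left(K \right)} = 4 + 4 K^{3}$ ($P{\left(K \right)} = 4 - - 4 K^{2} K = 4 - - 4 K^{3} = 4 + 4 K^{3}$)
$I = 14$ ($I = 1 \left(4 + 10\right) = 1 \cdot 14 = 14$)
$P{\left(0 \right)} \left(5 + I\right)^{2} k = \left(4 + 4 \cdot 0^{3}\right) \left(5 + 14\right)^{2} \cdot 194 = \left(4 + 4 \cdot 0\right) 19^{2} \cdot 194 = \left(4 + 0\right) 361 \cdot 194 = 4 \cdot 361 \cdot 194 = 1444 \cdot 194 = 280136$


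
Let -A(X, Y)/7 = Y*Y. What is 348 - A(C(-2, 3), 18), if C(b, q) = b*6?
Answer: 2616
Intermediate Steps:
C(b, q) = 6*b
A(X, Y) = -7*Y² (A(X, Y) = -7*Y*Y = -7*Y²)
348 - A(C(-2, 3), 18) = 348 - (-7)*18² = 348 - (-7)*324 = 348 - 1*(-2268) = 348 + 2268 = 2616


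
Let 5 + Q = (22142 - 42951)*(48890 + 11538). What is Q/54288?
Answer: -1257446257/54288 ≈ -23163.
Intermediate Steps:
Q = -1257446257 (Q = -5 + (22142 - 42951)*(48890 + 11538) = -5 - 20809*60428 = -5 - 1257446252 = -1257446257)
Q/54288 = -1257446257/54288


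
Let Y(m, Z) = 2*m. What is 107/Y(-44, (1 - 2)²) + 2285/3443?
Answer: -15211/27544 ≈ -0.55224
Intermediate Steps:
107/Y(-44, (1 - 2)²) + 2285/3443 = 107/((2*(-44))) + 2285/3443 = 107/(-88) + 2285*(1/3443) = 107*(-1/88) + 2285/3443 = -107/88 + 2285/3443 = -15211/27544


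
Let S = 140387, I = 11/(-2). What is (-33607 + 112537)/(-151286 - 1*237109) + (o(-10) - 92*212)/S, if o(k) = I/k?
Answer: -8291461499/24233603940 ≈ -0.34215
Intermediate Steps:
I = -11/2 (I = 11*(-½) = -11/2 ≈ -5.5000)
o(k) = -11/(2*k)
(-33607 + 112537)/(-151286 - 1*237109) + (o(-10) - 92*212)/S = (-33607 + 112537)/(-151286 - 1*237109) + (-11/2/(-10) - 92*212)/140387 = 78930/(-151286 - 237109) + (-11/2*(-⅒) - 19504)*(1/140387) = 78930/(-388395) + (11/20 - 19504)*(1/140387) = 78930*(-1/388395) - 390069/20*1/140387 = -1754/8631 - 390069/2807740 = -8291461499/24233603940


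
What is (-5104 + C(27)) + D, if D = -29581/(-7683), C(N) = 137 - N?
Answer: -38339321/7683 ≈ -4990.1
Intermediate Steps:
D = 29581/7683 (D = -29581*(-1/7683) = 29581/7683 ≈ 3.8502)
(-5104 + C(27)) + D = (-5104 + (137 - 1*27)) + 29581/7683 = (-5104 + (137 - 27)) + 29581/7683 = (-5104 + 110) + 29581/7683 = -4994 + 29581/7683 = -38339321/7683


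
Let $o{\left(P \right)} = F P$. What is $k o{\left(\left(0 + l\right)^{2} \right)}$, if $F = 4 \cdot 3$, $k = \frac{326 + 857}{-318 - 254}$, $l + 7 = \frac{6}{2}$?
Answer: $- \frac{4368}{11} \approx -397.09$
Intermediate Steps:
$l = -4$ ($l = -7 + \frac{6}{2} = -7 + 6 \cdot \frac{1}{2} = -7 + 3 = -4$)
$k = - \frac{91}{44}$ ($k = \frac{1183}{-572} = 1183 \left(- \frac{1}{572}\right) = - \frac{91}{44} \approx -2.0682$)
$F = 12$
$o{\left(P \right)} = 12 P$
$k o{\left(\left(0 + l\right)^{2} \right)} = - \frac{91 \cdot 12 \left(0 - 4\right)^{2}}{44} = - \frac{91 \cdot 12 \left(-4\right)^{2}}{44} = - \frac{91 \cdot 12 \cdot 16}{44} = \left(- \frac{91}{44}\right) 192 = - \frac{4368}{11}$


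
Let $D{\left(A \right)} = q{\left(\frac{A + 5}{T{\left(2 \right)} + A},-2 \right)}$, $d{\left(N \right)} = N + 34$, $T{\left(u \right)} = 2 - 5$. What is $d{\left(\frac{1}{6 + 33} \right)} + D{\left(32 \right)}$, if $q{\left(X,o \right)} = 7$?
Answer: $\frac{1600}{39} \approx 41.026$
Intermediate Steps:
$T{\left(u \right)} = -3$ ($T{\left(u \right)} = 2 - 5 = -3$)
$d{\left(N \right)} = 34 + N$
$D{\left(A \right)} = 7$
$d{\left(\frac{1}{6 + 33} \right)} + D{\left(32 \right)} = \left(34 + \frac{1}{6 + 33}\right) + 7 = \left(34 + \frac{1}{39}\right) + 7 = \frac{1327}{39} + 7 = \frac{1600}{39}$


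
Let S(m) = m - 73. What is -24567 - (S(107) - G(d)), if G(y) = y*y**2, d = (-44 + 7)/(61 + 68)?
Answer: -52810746742/2146689 ≈ -24601.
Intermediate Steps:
S(m) = -73 + m
d = -37/129 ≈ -0.28682
G(y) = y**3
-24567 - (S(107) - G(d)) = -24567 - ((-73 + 107) - (-37/129)**3) = -24567 - (34 - 1*(-50653/2146689)) = -24567 - (34 + 50653/2146689) = -24567 - 1*73038079/2146689 = -24567 - 73038079/2146689 = -52810746742/2146689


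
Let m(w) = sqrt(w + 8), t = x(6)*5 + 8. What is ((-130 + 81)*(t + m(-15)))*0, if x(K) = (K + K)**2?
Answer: 0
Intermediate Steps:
x(K) = 4*K**2 (x(K) = (2*K)**2 = 4*K**2)
t = 728 (t = (4*6**2)*5 + 8 = (4*36)*5 + 8 = 144*5 + 8 = 720 + 8 = 728)
m(w) = sqrt(8 + w)
((-130 + 81)*(t + m(-15)))*0 = ((-130 + 81)*(728 + sqrt(8 - 15)))*0 = -49*(728 + sqrt(-7))*0 = -49*(728 + I*sqrt(7))*0 = (-35672 - 49*I*sqrt(7))*0 = 0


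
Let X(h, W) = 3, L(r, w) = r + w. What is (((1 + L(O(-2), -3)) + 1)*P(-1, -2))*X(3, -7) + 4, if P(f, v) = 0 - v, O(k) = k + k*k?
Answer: 10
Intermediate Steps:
O(k) = k + k²
P(f, v) = -v
(((1 + L(O(-2), -3)) + 1)*P(-1, -2))*X(3, -7) + 4 = (((1 + (-2*(1 - 2) - 3)) + 1)*(-1*(-2)))*3 + 4 = (((1 + (-2*(-1) - 3)) + 1)*2)*3 + 4 = (((1 + (2 - 3)) + 1)*2)*3 + 4 = (((1 - 1) + 1)*2)*3 + 4 = ((0 + 1)*2)*3 + 4 = (1*2)*3 + 4 = 2*3 + 4 = 6 + 4 = 10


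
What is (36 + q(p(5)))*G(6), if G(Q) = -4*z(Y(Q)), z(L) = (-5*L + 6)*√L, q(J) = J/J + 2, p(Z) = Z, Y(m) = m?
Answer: 3744*√6 ≈ 9170.9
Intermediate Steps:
q(J) = 3 (q(J) = 1 + 2 = 3)
z(L) = √L*(6 - 5*L) (z(L) = (6 - 5*L)*√L = √L*(6 - 5*L))
G(Q) = -4*√Q*(6 - 5*Q)
(36 + q(p(5)))*G(6) = (36 + 3)*(√6*(-24 + 20*6)) = 39*(√6*(-24 + 120)) = 39*(√6*96) = 39*(96*√6) = 3744*√6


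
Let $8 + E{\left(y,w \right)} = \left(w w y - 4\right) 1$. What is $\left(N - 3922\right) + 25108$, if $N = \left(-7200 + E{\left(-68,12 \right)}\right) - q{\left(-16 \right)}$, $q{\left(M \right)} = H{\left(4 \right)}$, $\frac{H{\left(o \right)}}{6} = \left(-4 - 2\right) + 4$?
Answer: $4194$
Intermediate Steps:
$H{\left(o \right)} = -12$ ($H{\left(o \right)} = 6 \left(\left(-4 - 2\right) + 4\right) = 6 \left(-6 + 4\right) = 6 \left(-2\right) = -12$)
$q{\left(M \right)} = -12$
$E{\left(y,w \right)} = -12 + y w^{2}$ ($E{\left(y,w \right)} = -8 + \left(w w y - 4\right) 1 = -8 + \left(w^{2} y - 4\right) 1 = -8 + \left(y w^{2} - 4\right) 1 = -8 + \left(-4 + y w^{2}\right) 1 = -8 + \left(-4 + y w^{2}\right) = -12 + y w^{2}$)
$N = -16992$ ($N = \left(-7200 - \left(12 + 68 \cdot 12^{2}\right)\right) - -12 = \left(-7200 - 9804\right) + 12 = -17004 + 12 = -16992$)
$\left(N - 3922\right) + 25108 = \left(-16992 - 3922\right) + 25108 = -20914 + 25108 = 4194$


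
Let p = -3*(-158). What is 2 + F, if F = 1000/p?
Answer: 974/237 ≈ 4.1097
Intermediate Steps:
p = 474
F = 500/237 (F = 1000/474 = 1000*(1/474) = 500/237 ≈ 2.1097)
2 + F = 2 + 500/237 = 974/237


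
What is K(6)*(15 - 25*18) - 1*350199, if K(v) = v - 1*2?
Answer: -351939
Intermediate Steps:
K(v) = -2 + v (K(v) = v - 2 = -2 + v)
K(6)*(15 - 25*18) - 1*350199 = (-2 + 6)*(15 - 25*18) - 1*350199 = 4*(15 - 450) - 350199 = 4*(-435) - 350199 = -1740 - 350199 = -351939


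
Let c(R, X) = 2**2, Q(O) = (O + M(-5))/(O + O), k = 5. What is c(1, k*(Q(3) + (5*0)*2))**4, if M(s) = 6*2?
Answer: 256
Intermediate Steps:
M(s) = 12
Q(O) = (12 + O)/(2*O) (Q(O) = (O + 12)/(O + O) = (12 + O)/((2*O)) = (12 + O)*(1/(2*O)) = (12 + O)/(2*O))
c(R, X) = 4
c(1, k*(Q(3) + (5*0)*2))**4 = 4**4 = 256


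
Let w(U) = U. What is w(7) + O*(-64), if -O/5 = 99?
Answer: 31687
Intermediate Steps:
O = -495 (O = -5*99 = -495)
w(7) + O*(-64) = 7 - 495*(-64) = 7 + 31680 = 31687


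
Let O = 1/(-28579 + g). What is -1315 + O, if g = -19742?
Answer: -63542116/48321 ≈ -1315.0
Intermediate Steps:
O = -1/48321 (O = 1/(-28579 - 19742) = 1/(-48321) = -1/48321 ≈ -2.0695e-5)
-1315 + O = -1315 - 1/48321 = -63542116/48321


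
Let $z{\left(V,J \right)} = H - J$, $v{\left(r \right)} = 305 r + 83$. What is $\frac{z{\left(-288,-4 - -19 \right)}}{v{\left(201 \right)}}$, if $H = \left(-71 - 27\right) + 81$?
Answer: $- \frac{8}{15347} \approx -0.00052127$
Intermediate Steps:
$H = -17$ ($H = -98 + 81 = -17$)
$v{\left(r \right)} = 83 + 305 r$
$z{\left(V,J \right)} = -17 - J$
$\frac{z{\left(-288,-4 - -19 \right)}}{v{\left(201 \right)}} = \frac{-17 - \left(-4 - -19\right)}{83 + 305 \cdot 201} = \frac{-17 - \left(-4 + 19\right)}{83 + 61305} = \frac{-17 - 15}{61388} = \left(-17 - 15\right) \frac{1}{61388} = \left(-32\right) \frac{1}{61388} = - \frac{8}{15347}$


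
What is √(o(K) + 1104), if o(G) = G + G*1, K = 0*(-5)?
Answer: 4*√69 ≈ 33.227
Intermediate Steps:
K = 0
o(G) = 2*G (o(G) = G + G = 2*G)
√(o(K) + 1104) = √(2*0 + 1104) = √(0 + 1104) = √1104 = 4*√69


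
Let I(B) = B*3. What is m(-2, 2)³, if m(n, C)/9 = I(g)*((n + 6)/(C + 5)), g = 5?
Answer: 157464000/343 ≈ 4.5908e+5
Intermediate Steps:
I(B) = 3*B
m(n, C) = 135*(6 + n)/(5 + C) (m(n, C) = 9*((3*5)*((n + 6)/(C + 5))) = 9*(15*((6 + n)/(5 + C))) = 9*(15*(6 + n)/(5 + C)) = 135*(6 + n)/(5 + C))
m(-2, 2)³ = (135*(6 - 2)/(5 + 2))³ = (135*4/7)³ = (135*(⅐)*4)³ = (540/7)³ = 157464000/343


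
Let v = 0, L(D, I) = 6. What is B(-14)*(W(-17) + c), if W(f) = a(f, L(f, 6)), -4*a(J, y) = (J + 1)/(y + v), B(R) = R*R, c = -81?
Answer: -47236/3 ≈ -15745.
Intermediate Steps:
B(R) = R²
a(J, y) = -(1 + J)/(4*y) (a(J, y) = -(J + 1)/(4*(y + 0)) = -(1 + J)/(4*y))
W(f) = -1/24 - f/24 (W(f) = (¼)*(-1 - f)/6 = (¼)*(⅙)*(-1 - f) = -1/24 - f/24)
B(-14)*(W(-17) + c) = (-14)²*((-1/24 - 1/24*(-17)) - 81) = 196*((-1/24 + 17/24) - 81) = 196*(⅔ - 81) = 196*(-241/3) = -47236/3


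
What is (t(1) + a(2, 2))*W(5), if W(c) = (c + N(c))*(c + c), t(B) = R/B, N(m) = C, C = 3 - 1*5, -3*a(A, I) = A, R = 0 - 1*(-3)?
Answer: 70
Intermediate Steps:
R = 3 (R = 0 + 3 = 3)
a(A, I) = -A/3
C = -2 (C = 3 - 5 = -2)
N(m) = -2
t(B) = 3/B
W(c) = 2*c*(-2 + c) (W(c) = (c - 2)*(c + c) = (-2 + c)*(2*c) = 2*c*(-2 + c))
(t(1) + a(2, 2))*W(5) = (3/1 - ⅓*2)*(2*5*(-2 + 5)) = (3*1 - ⅔)*(2*5*3) = (3 - ⅔)*30 = (7/3)*30 = 70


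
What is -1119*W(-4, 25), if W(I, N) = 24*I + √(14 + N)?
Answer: 107424 - 1119*√39 ≈ 1.0044e+5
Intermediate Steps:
W(I, N) = √(14 + N) + 24*I
-1119*W(-4, 25) = -1119*(√(14 + 25) + 24*(-4)) = -1119*(√39 - 96) = -1119*(-96 + √39) = 107424 - 1119*√39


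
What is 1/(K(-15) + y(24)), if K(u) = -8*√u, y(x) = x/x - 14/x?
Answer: 12/27653 + 1152*I*√15/138265 ≈ 0.00043395 + 0.032269*I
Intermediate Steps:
y(x) = 1 - 14/x
1/(K(-15) + y(24)) = 1/(-8*I*√15 + (-14 + 24)/24) = 1/(-8*I*√15 + (1/24)*10) = 1/(-8*I*√15 + 5/12) = 1/(5/12 - 8*I*√15)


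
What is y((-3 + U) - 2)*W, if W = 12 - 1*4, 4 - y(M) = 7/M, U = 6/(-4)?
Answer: 528/13 ≈ 40.615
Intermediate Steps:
U = -3/2 (U = 6*(-¼) = -3/2 ≈ -1.5000)
y(M) = 4 - 7/M
W = 8 (W = 12 - 4 = 8)
y((-3 + U) - 2)*W = (4 - 7/((-3 - 3/2) - 2))*8 = (4 - 7/(-9/2 - 2))*8 = (4 - 7/(-13/2))*8 = (4 - 7*(-2/13))*8 = (4 + 14/13)*8 = (66/13)*8 = 528/13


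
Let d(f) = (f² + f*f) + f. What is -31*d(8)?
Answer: -4216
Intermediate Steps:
d(f) = f + 2*f² (d(f) = (f² + f²) + f = 2*f² + f = f + 2*f²)
-31*d(8) = -248*(1 + 2*8) = -248*(1 + 16) = -248*17 = -31*136 = -4216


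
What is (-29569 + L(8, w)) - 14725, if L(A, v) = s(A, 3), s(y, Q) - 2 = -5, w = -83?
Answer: -44297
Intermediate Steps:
s(y, Q) = -3 (s(y, Q) = 2 - 5 = -3)
L(A, v) = -3
(-29569 + L(8, w)) - 14725 = (-29569 - 3) - 14725 = -29572 - 14725 = -44297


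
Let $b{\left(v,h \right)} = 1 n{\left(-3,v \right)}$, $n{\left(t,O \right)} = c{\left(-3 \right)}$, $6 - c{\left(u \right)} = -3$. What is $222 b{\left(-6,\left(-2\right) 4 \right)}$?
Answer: $1998$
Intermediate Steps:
$c{\left(u \right)} = 9$ ($c{\left(u \right)} = 6 - -3 = 6 + 3 = 9$)
$n{\left(t,O \right)} = 9$
$b{\left(v,h \right)} = 9$ ($b{\left(v,h \right)} = 1 \cdot 9 = 9$)
$222 b{\left(-6,\left(-2\right) 4 \right)} = 222 \cdot 9 = 1998$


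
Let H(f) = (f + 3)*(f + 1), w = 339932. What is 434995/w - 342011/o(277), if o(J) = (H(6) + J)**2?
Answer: -970221489/577884400 ≈ -1.6789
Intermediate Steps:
H(f) = (1 + f)*(3 + f) (H(f) = (3 + f)*(1 + f) = (1 + f)*(3 + f))
o(J) = (63 + J)**2 (o(J) = ((3 + 6**2 + 4*6) + J)**2 = ((3 + 36 + 24) + J)**2 = (63 + J)**2)
434995/w - 342011/o(277) = 434995/339932 - 342011/(63 + 277)**2 = 434995*(1/339932) - 342011/(340**2) = 434995/339932 - 342011/115600 = -970221489/577884400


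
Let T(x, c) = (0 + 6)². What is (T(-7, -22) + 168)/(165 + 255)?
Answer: 17/35 ≈ 0.48571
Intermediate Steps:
T(x, c) = 36 (T(x, c) = 6² = 36)
(T(-7, -22) + 168)/(165 + 255) = (36 + 168)/(165 + 255) = 204/420 = 204*(1/420) = 17/35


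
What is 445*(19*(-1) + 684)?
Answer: 295925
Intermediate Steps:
445*(19*(-1) + 684) = 445*(-19 + 684) = 445*665 = 295925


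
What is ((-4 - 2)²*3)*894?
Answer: 96552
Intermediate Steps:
((-4 - 2)²*3)*894 = ((-6)²*3)*894 = (36*3)*894 = 108*894 = 96552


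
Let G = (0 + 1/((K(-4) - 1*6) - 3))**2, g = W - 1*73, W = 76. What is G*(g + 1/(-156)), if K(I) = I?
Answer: 467/26364 ≈ 0.017714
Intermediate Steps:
g = 3 (g = 76 - 1*73 = 76 - 73 = 3)
G = 1/169 (G = (0 + 1/((-4 - 1*6) - 3))**2 = (0 + 1/((-4 - 6) - 3))**2 = (0 + 1/(-10 - 3))**2 = (0 + 1/(-13))**2 = (0 - 1/13)**2 = (-1/13)**2 = 1/169 ≈ 0.0059172)
G*(g + 1/(-156)) = (3 + 1/(-156))/169 = (3 - 1/156)/169 = (1/169)*(467/156) = 467/26364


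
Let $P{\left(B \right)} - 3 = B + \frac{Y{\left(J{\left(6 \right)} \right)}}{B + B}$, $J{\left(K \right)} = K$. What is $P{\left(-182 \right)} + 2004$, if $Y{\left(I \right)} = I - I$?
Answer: $1825$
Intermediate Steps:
$Y{\left(I \right)} = 0$
$P{\left(B \right)} = 3 + B$ ($P{\left(B \right)} = 3 + \left(B + \frac{0}{B + B}\right) = 3 + \left(B + \frac{0}{2 B}\right) = 3 + \left(B + 0 \frac{1}{2 B}\right) = 3 + \left(B + 0\right) = 3 + B$)
$P{\left(-182 \right)} + 2004 = \left(3 - 182\right) + 2004 = -179 + 2004 = 1825$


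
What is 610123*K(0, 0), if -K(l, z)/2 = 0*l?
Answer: 0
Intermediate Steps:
K(l, z) = 0 (K(l, z) = -0*l = -2*0 = 0)
610123*K(0, 0) = 610123*0 = 0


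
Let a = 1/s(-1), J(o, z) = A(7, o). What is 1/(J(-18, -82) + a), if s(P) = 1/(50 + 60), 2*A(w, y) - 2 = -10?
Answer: 1/106 ≈ 0.0094340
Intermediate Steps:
A(w, y) = -4 (A(w, y) = 1 + (½)*(-10) = 1 - 5 = -4)
s(P) = 1/110
J(o, z) = -4
a = 110 (a = 1/(1/110) = 110)
1/(J(-18, -82) + a) = 1/(-4 + 110) = 1/106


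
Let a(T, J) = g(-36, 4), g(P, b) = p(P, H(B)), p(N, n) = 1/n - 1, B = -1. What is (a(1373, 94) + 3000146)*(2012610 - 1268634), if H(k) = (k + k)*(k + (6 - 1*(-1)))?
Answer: 2232035814522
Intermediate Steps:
H(k) = 2*k*(7 + k) (H(k) = (2*k)*(k + (6 + 1)) = (2*k)*(k + 7) = (2*k)*(7 + k) = 2*k*(7 + k))
p(N, n) = -1 + 1/n
g(P, b) = -13/12 (g(P, b) = (1 - 2*(-1)*(7 - 1))/((2*(-1)*(7 - 1))) = (1 - 2*(-1)*6)/((2*(-1)*6)) = (1 - 1*(-12))/(-12) = -(1 + 12)/12 = -1/12*13 = -13/12)
a(T, J) = -13/12
(a(1373, 94) + 3000146)*(2012610 - 1268634) = (-13/12 + 3000146)*(2012610 - 1268634) = (36001739/12)*743976 = 2232035814522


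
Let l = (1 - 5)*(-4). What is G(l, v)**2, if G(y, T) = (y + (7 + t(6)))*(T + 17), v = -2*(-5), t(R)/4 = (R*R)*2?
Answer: 70509609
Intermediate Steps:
t(R) = 8*R**2 (t(R) = 4*((R*R)*2) = 4*(R**2*2) = 4*(2*R**2) = 8*R**2)
v = 10
l = 16 (l = -4*(-4) = 16)
G(y, T) = (17 + T)*(295 + y) (G(y, T) = (y + (7 + 8*6**2))*(T + 17) = (y + (7 + 8*36))*(17 + T) = (y + (7 + 288))*(17 + T) = (y + 295)*(17 + T) = (295 + y)*(17 + T) = (17 + T)*(295 + y))
G(l, v)**2 = (5015 + 17*16 + 295*10 + 10*16)**2 = (5015 + 272 + 2950 + 160)**2 = 8397**2 = 70509609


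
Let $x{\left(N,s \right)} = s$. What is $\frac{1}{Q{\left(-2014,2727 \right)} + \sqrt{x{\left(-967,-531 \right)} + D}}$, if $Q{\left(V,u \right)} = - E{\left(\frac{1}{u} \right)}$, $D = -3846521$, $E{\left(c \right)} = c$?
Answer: $- \frac{2727}{28608713762509} - \frac{14873058 i \sqrt{961763}}{28608713762509} \approx -9.5321 \cdot 10^{-11} - 0.00050984 i$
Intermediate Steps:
$Q{\left(V,u \right)} = - \frac{1}{u}$
$\frac{1}{Q{\left(-2014,2727 \right)} + \sqrt{x{\left(-967,-531 \right)} + D}} = \frac{1}{- \frac{1}{2727} + \sqrt{-531 - 3846521}} = \frac{1}{\left(-1\right) \frac{1}{2727} + \sqrt{-3847052}} = \frac{1}{- \frac{1}{2727} + 2 i \sqrt{961763}}$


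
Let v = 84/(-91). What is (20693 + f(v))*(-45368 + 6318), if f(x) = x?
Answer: -10504332850/13 ≈ -8.0803e+8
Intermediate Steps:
v = -12/13 (v = 84*(-1/91) = -12/13 ≈ -0.92308)
(20693 + f(v))*(-45368 + 6318) = (20693 - 12/13)*(-45368 + 6318) = (268997/13)*(-39050) = -10504332850/13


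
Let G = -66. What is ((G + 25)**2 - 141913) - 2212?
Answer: -142444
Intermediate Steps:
((G + 25)**2 - 141913) - 2212 = ((-66 + 25)**2 - 141913) - 2212 = ((-41)**2 - 141913) - 2212 = (1681 - 141913) - 2212 = -140232 - 2212 = -142444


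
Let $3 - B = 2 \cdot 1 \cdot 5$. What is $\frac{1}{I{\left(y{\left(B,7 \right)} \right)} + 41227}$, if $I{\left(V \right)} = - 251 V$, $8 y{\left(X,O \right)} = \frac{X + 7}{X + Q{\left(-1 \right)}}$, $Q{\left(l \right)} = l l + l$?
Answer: $\frac{1}{41227} \approx 2.4256 \cdot 10^{-5}$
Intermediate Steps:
$Q{\left(l \right)} = l + l^{2}$ ($Q{\left(l \right)} = l^{2} + l = l + l^{2}$)
$B = -7$ ($B = 3 - 2 \cdot 1 \cdot 5 = 3 - 2 \cdot 5 = 3 - 10 = -7$)
$y{\left(X,O \right)} = \frac{7 + X}{8 X}$ ($y{\left(X,O \right)} = \frac{\left(X + 7\right) \frac{1}{X - \left(1 - 1\right)}}{8} = \frac{\left(7 + X\right) \frac{1}{X - 0}}{8} = \frac{\left(7 + X\right) \frac{1}{X + 0}}{8} = \frac{\left(7 + X\right) \frac{1}{X}}{8} = \frac{\frac{1}{X} \left(7 + X\right)}{8} = \frac{7 + X}{8 X}$)
$\frac{1}{I{\left(y{\left(B,7 \right)} \right)} + 41227} = \frac{1}{- 251 \frac{7 - 7}{8 \left(-7\right)} + 41227} = \frac{1}{- 251 \cdot \frac{1}{8} \left(- \frac{1}{7}\right) 0 + 41227} = \frac{1}{\left(-251\right) 0 + 41227} = \frac{1}{0 + 41227} = \frac{1}{41227}$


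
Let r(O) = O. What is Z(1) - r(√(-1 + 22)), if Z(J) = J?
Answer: 1 - √21 ≈ -3.5826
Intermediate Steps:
Z(1) - r(√(-1 + 22)) = 1 - √(-1 + 22) = 1 - √21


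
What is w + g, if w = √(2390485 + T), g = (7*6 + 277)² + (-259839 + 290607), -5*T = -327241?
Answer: 132529 + √61398330/5 ≈ 1.3410e+5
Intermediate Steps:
T = 327241/5 (T = -⅕*(-327241) = 327241/5 ≈ 65448.)
g = 132529 (g = (42 + 277)² + 30768 = 319² + 30768 = 101761 + 30768 = 132529)
w = √61398330/5 (w = √(2390485 + 327241/5) = √(12279666/5) = √61398330/5 ≈ 1567.1)
w + g = √61398330/5 + 132529 = 132529 + √61398330/5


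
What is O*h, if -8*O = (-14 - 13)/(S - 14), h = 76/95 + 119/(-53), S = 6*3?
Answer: -10341/8480 ≈ -1.2195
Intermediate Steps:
S = 18
h = -383/265 (h = 76*(1/95) + 119*(-1/53) = ⅘ - 119/53 = -383/265 ≈ -1.4453)
O = 27/32 (O = -(-14 - 13)/(8*(18 - 14)) = -(-27)/(8*4) = -⅛*(-27/4) = 27/32 ≈ 0.84375)
O*h = (27/32)*(-383/265) = -10341/8480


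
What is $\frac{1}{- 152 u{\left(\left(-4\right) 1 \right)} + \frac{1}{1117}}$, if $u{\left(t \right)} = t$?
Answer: $\frac{1117}{679137} \approx 0.0016447$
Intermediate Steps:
$\frac{1}{- 152 u{\left(\left(-4\right) 1 \right)} + \frac{1}{1117}} = \frac{1}{- 152 \left(\left(-4\right) 1\right) + \frac{1}{1117}} = \frac{1}{\left(-152\right) \left(-4\right) + \frac{1}{1117}} = \frac{1}{608 + \frac{1}{1117}} = \frac{1}{\frac{679137}{1117}} = \frac{1117}{679137}$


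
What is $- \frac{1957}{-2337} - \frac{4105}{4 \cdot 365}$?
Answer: $- \frac{70907}{35916} \approx -1.9742$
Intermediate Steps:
$- \frac{1957}{-2337} - \frac{4105}{4 \cdot 365} = \left(-1957\right) \left(- \frac{1}{2337}\right) - \frac{4105}{1460} = \frac{103}{123} - \frac{821}{292} = - \frac{70907}{35916}$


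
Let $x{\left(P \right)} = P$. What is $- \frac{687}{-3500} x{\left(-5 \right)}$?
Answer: $- \frac{687}{700} \approx -0.98143$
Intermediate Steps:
$- \frac{687}{-3500} x{\left(-5 \right)} = - \frac{687}{-3500} \left(-5\right) = \left(-687\right) \left(- \frac{1}{3500}\right) \left(-5\right) = \frac{687}{3500} \left(-5\right) = - \frac{687}{700}$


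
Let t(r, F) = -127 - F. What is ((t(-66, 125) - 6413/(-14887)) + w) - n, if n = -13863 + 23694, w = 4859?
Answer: -77763275/14887 ≈ -5223.6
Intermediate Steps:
n = 9831
((t(-66, 125) - 6413/(-14887)) + w) - n = (((-127 - 1*125) - 6413/(-14887)) + 4859) - 1*9831 = (((-127 - 125) - 6413*(-1/14887)) + 4859) - 9831 = ((-252 + 6413/14887) + 4859) - 9831 = (-3745111/14887 + 4859) - 9831 = 68590822/14887 - 9831 = -77763275/14887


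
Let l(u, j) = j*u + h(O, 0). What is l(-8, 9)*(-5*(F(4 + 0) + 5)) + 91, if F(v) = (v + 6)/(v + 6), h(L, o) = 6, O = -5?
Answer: 2071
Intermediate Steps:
F(v) = 1 (F(v) = (6 + v)/(6 + v) = 1)
l(u, j) = 6 + j*u (l(u, j) = j*u + 6 = 6 + j*u)
l(-8, 9)*(-5*(F(4 + 0) + 5)) + 91 = (6 + 9*(-8))*(-5*(1 + 5)) + 91 = (6 - 72)*(-5*6) + 91 = -66*(-30) + 91 = 1980 + 91 = 2071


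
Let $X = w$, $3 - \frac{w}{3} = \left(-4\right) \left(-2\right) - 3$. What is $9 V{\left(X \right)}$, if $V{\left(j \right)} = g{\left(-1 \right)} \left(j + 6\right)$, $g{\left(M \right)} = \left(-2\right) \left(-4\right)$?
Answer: $0$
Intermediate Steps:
$w = -6$ ($w = 9 - 3 \left(\left(-4\right) \left(-2\right) - 3\right) = 9 - 3 \left(8 - 3\right) = 9 - 15 = -6$)
$X = -6$
$g{\left(M \right)} = 8$
$V{\left(j \right)} = 48 + 8 j$ ($V{\left(j \right)} = 8 \left(j + 6\right) = 8 \left(6 + j\right) = 48 + 8 j$)
$9 V{\left(X \right)} = 9 \left(48 + 8 \left(-6\right)\right) = 9 \left(48 - 48\right) = 9 \cdot 0 = 0$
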